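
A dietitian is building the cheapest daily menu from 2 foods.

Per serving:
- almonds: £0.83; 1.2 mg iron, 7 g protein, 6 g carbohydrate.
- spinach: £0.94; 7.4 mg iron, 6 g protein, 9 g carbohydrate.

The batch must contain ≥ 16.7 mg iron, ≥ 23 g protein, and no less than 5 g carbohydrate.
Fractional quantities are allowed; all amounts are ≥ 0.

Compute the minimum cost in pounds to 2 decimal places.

This is a linear program. Let x1 = servings of almonds, x2 = servings of spinach.
Minimize 0.83x1 + 0.94x2 subject to:
  1.2x1 + 7.4x2 ≥ 16.7   (iron)
  7x1 + 6x2 ≥ 23   (protein)
  6x1 + 9x2 ≥ 5   (carbohydrate)
  x1, x2 ≥ 0.
Both inputs are positive at the optimum. The iron and protein requirements are met with equality.
Solving gives x1 = 1.57, x2 = 2.002.
Total cost: 0.83·1.57 + 0.94·2.002 = 3.18498.

£3.18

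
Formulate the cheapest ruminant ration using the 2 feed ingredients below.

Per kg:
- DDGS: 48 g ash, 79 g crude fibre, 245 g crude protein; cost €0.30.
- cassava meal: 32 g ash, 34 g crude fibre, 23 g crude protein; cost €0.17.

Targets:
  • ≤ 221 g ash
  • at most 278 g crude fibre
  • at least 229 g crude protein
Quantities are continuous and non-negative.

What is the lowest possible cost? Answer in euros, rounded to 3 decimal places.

€0.280

Set it up as a linear program. Let x1 = kg of DDGS, x2 = kg of cassava meal.
Minimise 0.3x1 + 0.17x2 with:
  48x1 + 32x2 ≤ 221   (ash)
  79x1 + 34x2 ≤ 278   (crude fibre)
  245x1 + 23x2 ≥ 229   (crude protein)
  x1, x2 ≥ 0.
The minimum-cost mix takes nothing from cassava meal — only DDGS. The crude protein requirement is met with equality.
That vertex is x1 = 0.9347.
Cost = 0.3·0.9347 = 0.28041.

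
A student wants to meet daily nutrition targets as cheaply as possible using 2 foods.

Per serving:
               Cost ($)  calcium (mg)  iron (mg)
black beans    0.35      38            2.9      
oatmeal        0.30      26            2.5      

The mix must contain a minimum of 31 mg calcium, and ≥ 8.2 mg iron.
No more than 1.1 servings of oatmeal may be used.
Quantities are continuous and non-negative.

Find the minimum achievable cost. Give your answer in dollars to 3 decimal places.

This is a linear program. Let x1 = servings of black beans, x2 = servings of oatmeal.
Minimize 0.35x1 + 0.3x2 subject to:
  38x1 + 26x2 ≥ 31   (calcium)
  2.9x1 + 2.5x2 ≥ 8.2   (iron)
  x2 ≤ 1.1
  x1, x2 ≥ 0.
Both inputs are positive at the optimum. The iron and the oatmeal cap requirements are met with equality.
Optimal quantities: black beans = 1.879 servings, oatmeal = 1.1 servings.
Hence cost = 0.35·1.879 + 0.3·1.1 = $0.98765.

$0.988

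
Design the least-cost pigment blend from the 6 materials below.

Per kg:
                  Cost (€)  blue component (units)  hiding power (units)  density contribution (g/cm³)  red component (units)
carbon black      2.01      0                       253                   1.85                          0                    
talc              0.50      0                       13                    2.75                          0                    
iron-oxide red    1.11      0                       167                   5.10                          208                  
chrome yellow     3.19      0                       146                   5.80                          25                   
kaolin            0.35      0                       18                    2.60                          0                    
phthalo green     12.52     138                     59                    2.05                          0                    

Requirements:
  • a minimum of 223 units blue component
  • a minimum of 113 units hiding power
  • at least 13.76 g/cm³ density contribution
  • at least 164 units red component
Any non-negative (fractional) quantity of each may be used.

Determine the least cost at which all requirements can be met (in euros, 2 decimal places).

Let x1 = kg of carbon black, x2 = kg of talc, x3 = kg of iron-oxide red, x4 = kg of chrome yellow, x5 = kg of kaolin, x6 = kg of phthalo green.
min 2.01x1 + 0.5x2 + 1.11x3 + 3.19x4 + 0.35x5 + 12.52x6 subject to:
  138x6 ≥ 223   (blue component)
  253x1 + 13x2 + 167x3 + 146x4 + 18x5 + 59x6 ≥ 113   (hiding power)
  1.85x1 + 2.75x2 + 5.1x3 + 5.8x4 + 2.6x5 + 2.05x6 ≥ 13.76   (density contribution)
  208x3 + 25x4 ≥ 164   (red component)
  x1, x2, x3, x4, x5, x6 ≥ 0.
The cheapest feasible vertex uses only iron-oxide red, kaolin, phthalo green; carbon black, talc, chrome yellow are not used. Binding constraints: blue component, density contribution, red component.
That vertex is x3 = 0.7885, x5 = 2.472, x6 = 1.616.
Hence cost = 1.11·0.7885 + 0.35·2.472 + 12.52·1.616 = €21.9728.

€21.97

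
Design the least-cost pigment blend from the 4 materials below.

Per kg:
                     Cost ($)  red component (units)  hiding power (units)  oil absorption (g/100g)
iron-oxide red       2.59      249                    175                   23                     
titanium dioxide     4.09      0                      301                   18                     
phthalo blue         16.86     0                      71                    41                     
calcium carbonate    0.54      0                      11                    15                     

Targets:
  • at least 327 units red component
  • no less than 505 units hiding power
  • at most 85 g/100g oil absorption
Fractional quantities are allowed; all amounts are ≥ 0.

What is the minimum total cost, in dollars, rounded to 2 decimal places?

Let x1 = kg of iron-oxide red, x2 = kg of titanium dioxide, x3 = kg of phthalo blue, x4 = kg of calcium carbonate.
Minimise 2.59x1 + 4.09x2 + 16.86x3 + 0.54x4 s.t.:
  249x1 ≥ 327   (red component)
  175x1 + 301x2 + 71x3 + 11x4 ≥ 505   (hiding power)
  23x1 + 18x2 + 41x3 + 15x4 ≤ 85   (oil absorption)
  x1, x2, x3, x4 ≥ 0.
The cheapest feasible vertex uses only iron-oxide red, titanium dioxide; phthalo blue, calcium carbonate are not used. The red component and hiding power requirements are met with equality.
Optimal quantities: iron-oxide red = 1.313 kg, titanium dioxide = 0.9142 kg.
Cost = 2.59·1.313 + 4.09·0.9142 = 7.1397.

$7.14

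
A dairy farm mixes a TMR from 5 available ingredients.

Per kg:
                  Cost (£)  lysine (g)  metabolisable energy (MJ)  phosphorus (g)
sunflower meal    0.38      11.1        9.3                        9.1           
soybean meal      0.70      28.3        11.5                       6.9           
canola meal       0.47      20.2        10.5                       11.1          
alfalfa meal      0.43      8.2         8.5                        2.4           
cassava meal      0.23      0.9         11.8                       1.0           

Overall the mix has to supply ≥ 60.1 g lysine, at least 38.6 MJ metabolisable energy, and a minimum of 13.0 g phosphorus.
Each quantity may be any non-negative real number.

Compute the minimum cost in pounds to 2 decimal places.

£1.53

Let x1 = kg of sunflower meal, x2 = kg of soybean meal, x3 = kg of canola meal, x4 = kg of alfalfa meal, x5 = kg of cassava meal.
Minimize 0.38x1 + 0.7x2 + 0.47x3 + 0.43x4 + 0.23x5 s.t.:
  11.1x1 + 28.3x2 + 20.2x3 + 8.2x4 + 0.9x5 ≥ 60.1   (lysine)
  9.3x1 + 11.5x2 + 10.5x3 + 8.5x4 + 11.8x5 ≥ 38.6   (metabolisable energy)
  9.1x1 + 6.9x2 + 11.1x3 + 2.4x4 + 1x5 ≥ 13   (phosphorus)
  x1, x2, x3, x4, x5 ≥ 0.
The minimum-cost mix takes nothing from sunflower meal, soybean meal, alfalfa meal — only canola meal, cassava meal. The lysine and metabolisable energy requirements are met with equality.
That vertex is x3 = 2.946, x5 = 0.6495.
Objective = 0.47·2.946 + 0.23·0.6495 = 1.5340.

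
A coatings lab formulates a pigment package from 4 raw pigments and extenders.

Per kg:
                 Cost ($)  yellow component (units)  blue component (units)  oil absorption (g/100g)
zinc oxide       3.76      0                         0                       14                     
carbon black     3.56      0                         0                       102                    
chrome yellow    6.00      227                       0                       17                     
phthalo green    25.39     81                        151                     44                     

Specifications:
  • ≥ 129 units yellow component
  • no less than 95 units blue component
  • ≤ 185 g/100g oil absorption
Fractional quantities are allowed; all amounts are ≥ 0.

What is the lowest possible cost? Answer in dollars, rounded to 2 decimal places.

$18.04

Set it up as a linear program. Let x1 = kg of zinc oxide, x2 = kg of carbon black, x3 = kg of chrome yellow, x4 = kg of phthalo green.
Minimise 3.76x1 + 3.56x2 + 6x3 + 25.39x4 s.t.:
  227x3 + 81x4 ≥ 129   (yellow component)
  151x4 ≥ 95   (blue component)
  14x1 + 102x2 + 17x3 + 44x4 ≤ 185   (oil absorption)
  x1, x2, x3, x4 ≥ 0.
The optimal basis is {chrome yellow, phthalo green}; zinc oxide, carbon black drop out. The yellow component and blue component requirements are met with equality.
Optimal quantities: chrome yellow = 0.3438 kg, phthalo green = 0.6291 kg.
Total cost: 6·0.3438 + 25.39·0.6291 = 18.0356.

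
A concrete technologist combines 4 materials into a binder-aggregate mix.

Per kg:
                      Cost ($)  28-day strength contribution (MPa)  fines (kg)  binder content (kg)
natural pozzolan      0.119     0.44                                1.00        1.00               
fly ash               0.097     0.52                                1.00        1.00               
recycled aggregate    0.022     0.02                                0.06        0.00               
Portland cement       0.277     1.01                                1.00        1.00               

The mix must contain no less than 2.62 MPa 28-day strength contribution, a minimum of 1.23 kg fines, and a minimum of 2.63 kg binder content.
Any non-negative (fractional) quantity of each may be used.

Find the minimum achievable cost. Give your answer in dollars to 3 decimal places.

Set it up as a linear program. Let x1 = kg of natural pozzolan, x2 = kg of fly ash, x3 = kg of recycled aggregate, x4 = kg of Portland cement.
Minimise 0.119x1 + 0.097x2 + 0.022x3 + 0.277x4 subject to:
  0.44x1 + 0.52x2 + 0.02x3 + 1.01x4 ≥ 2.62   (28-day strength contribution)
  1x1 + 1x2 + 0.06x3 + 1x4 ≥ 1.23   (fines)
  1x1 + 1x2 + 1x4 ≥ 2.63   (binder content)
  x1, x2, x3, x4 ≥ 0.
At the optimum only fly ash is positive (natural pozzolan, recycled aggregate, Portland cement = 0). There the 28-day strength contribution constraint is tight.
Solving gives x2 = 5.038.
Total cost: 0.097·5.038 = 0.48869.

$0.489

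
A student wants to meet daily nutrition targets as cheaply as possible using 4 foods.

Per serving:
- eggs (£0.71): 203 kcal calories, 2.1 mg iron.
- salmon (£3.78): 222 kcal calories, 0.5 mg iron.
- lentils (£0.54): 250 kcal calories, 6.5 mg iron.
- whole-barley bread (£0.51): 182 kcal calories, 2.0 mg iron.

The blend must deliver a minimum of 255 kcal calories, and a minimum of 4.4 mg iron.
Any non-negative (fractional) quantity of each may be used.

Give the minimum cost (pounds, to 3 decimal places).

Let x1 = servings of eggs, x2 = servings of salmon, x3 = servings of lentils, x4 = servings of whole-barley bread.
Minimize 0.71x1 + 3.78x2 + 0.54x3 + 0.51x4 with:
  203x1 + 222x2 + 250x3 + 182x4 ≥ 255   (calories)
  2.1x1 + 0.5x2 + 6.5x3 + 2x4 ≥ 4.4   (iron)
  x1, x2, x3, x4 ≥ 0.
The optimal basis is {lentils}; eggs, salmon, whole-barley bread drop out. The calories requirement is met with equality.
Optimal quantities: lentils = 1.02 servings.
Hence cost = 0.54·1.02 = £0.55080.

£0.551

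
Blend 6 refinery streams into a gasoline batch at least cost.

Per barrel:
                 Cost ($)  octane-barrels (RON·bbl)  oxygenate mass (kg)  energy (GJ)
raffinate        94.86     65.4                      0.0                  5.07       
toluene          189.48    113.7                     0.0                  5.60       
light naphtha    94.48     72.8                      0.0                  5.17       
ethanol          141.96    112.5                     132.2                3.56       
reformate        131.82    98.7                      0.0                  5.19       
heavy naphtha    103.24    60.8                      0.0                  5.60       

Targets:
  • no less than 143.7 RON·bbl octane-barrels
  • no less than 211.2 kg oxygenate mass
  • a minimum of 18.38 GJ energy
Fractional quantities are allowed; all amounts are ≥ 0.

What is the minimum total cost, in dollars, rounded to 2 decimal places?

$458.75

Let x1 = barrels of raffinate, x2 = barrels of toluene, x3 = barrels of light naphtha, x4 = barrels of ethanol, x5 = barrels of reformate, x6 = barrels of heavy naphtha.
Minimise 94.86x1 + 189.48x2 + 94.48x3 + 141.96x4 + 131.82x5 + 103.24x6 subject to:
  65.4x1 + 113.7x2 + 72.8x3 + 112.5x4 + 98.7x5 + 60.8x6 ≥ 143.7   (octane-barrels)
  132.2x4 ≥ 211.2   (oxygenate mass)
  5.07x1 + 5.6x2 + 5.17x3 + 3.56x4 + 5.19x5 + 5.6x6 ≥ 18.38   (energy)
  x1, x2, x3, x4, x5, x6 ≥ 0.
The minimum-cost mix takes nothing from raffinate, toluene, reformate, heavy naphtha — only light naphtha, ethanol. Binding constraints: oxygenate mass and energy.
Optimal quantities: light naphtha = 2.4551 barrels, ethanol = 1.5976 barrels.
Objective = 94.48·2.4551 + 141.96·1.5976 = 458.7531.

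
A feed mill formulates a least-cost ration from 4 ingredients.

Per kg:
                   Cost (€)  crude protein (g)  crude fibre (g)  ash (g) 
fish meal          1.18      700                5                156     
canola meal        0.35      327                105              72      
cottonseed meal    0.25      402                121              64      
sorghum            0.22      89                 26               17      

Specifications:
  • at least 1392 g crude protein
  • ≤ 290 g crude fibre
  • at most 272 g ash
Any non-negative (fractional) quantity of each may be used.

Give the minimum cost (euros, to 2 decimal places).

Treat it as an LP. Let x1 = kg of fish meal, x2 = kg of canola meal, x3 = kg of cottonseed meal, x4 = kg of sorghum.
Minimise 1.18x1 + 0.35x2 + 0.25x3 + 0.22x4 s.t.:
  700x1 + 327x2 + 402x3 + 89x4 ≥ 1392   (crude protein)
  5x1 + 105x2 + 121x3 + 26x4 ≤ 290   (crude fibre)
  156x1 + 72x2 + 64x3 + 17x4 ≤ 272   (ash)
  x1, x2, x3, x4 ≥ 0.
The minimum-cost mix takes nothing from canola meal, sorghum — only fish meal, cottonseed meal. The crude protein and crude fibre requirements are met with equality.
So fish meal = 0.6271 kg, cottonseed meal = 2.371 kg.
Objective = 1.18·0.6271 + 0.25·2.371 = 1.3327.

€1.33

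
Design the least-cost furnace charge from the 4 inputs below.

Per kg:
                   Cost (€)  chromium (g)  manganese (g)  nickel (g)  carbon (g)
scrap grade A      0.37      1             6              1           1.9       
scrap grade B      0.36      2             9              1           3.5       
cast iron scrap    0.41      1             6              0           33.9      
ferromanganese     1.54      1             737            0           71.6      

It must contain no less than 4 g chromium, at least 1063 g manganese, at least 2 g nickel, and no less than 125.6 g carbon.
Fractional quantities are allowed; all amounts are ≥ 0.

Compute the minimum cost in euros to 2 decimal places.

This is a linear program. Let x1 = kg of scrap grade A, x2 = kg of scrap grade B, x3 = kg of cast iron scrap, x4 = kg of ferromanganese.
Minimise 0.37x1 + 0.36x2 + 0.41x3 + 1.54x4 with:
  1x1 + 2x2 + 1x3 + 1x4 ≥ 4   (chromium)
  6x1 + 9x2 + 6x3 + 737x4 ≥ 1063   (manganese)
  1x1 + 1x2 ≥ 2   (nickel)
  1.9x1 + 3.5x2 + 33.9x3 + 71.6x4 ≥ 125.6   (carbon)
  x1, x2, x3, x4 ≥ 0.
At the optimum only scrap grade B, cast iron scrap, ferromanganese are positive (scrap grade A = 0). Binding constraints: manganese, nickel, carbon.
Solving gives x2 = 2, x3 = 0.5126, x4 = 1.414.
Total cost: 0.36·2 + 0.41·0.5126 + 1.54·1.414 = 3.1077.

€3.11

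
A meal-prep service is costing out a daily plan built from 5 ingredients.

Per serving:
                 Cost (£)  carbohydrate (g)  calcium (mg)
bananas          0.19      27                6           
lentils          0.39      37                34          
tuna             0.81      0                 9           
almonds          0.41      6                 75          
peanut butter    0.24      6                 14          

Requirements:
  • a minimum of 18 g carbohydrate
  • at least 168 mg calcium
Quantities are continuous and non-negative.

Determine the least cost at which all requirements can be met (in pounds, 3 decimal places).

£0.945

This is a linear program. Let x1 = servings of bananas, x2 = servings of lentils, x3 = servings of tuna, x4 = servings of almonds, x5 = servings of peanut butter.
min 0.19x1 + 0.39x2 + 0.81x3 + 0.41x4 + 0.24x5 subject to:
  27x1 + 37x2 + 6x4 + 6x5 ≥ 18   (carbohydrate)
  6x1 + 34x2 + 9x3 + 75x4 + 14x5 ≥ 168   (calcium)
  x1, x2, x3, x4, x5 ≥ 0.
The cheapest feasible vertex uses only bananas, almonds; lentils, tuna, peanut butter are not used. The carbohydrate and calcium requirements are met with equality.
So bananas = 0.1719 servings, almonds = 2.226 servings.
Total cost: 0.19·0.1719 + 0.41·2.226 = 0.94532.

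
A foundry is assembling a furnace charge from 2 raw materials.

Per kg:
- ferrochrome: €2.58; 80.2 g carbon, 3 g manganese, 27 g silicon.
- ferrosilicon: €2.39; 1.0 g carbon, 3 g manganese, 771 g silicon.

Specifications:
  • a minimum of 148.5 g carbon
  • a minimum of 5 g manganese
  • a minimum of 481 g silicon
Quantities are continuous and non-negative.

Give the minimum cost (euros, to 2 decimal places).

Set it up as a linear program. Let x1 = kg of ferrochrome, x2 = kg of ferrosilicon.
Minimize 2.58x1 + 2.39x2 subject to:
  80.2x1 + 1x2 ≥ 148.5   (carbon)
  3x1 + 3x2 ≥ 5   (manganese)
  27x1 + 771x2 ≥ 481   (silicon)
  x1, x2 ≥ 0.
Both inputs are positive at the optimum. There the carbon and silicon constraints are tight.
So ferrochrome = 1.845 kg, ferrosilicon = 0.5593 kg.
Objective = 2.58·1.845 + 2.39·0.5593 = 6.0968.

€6.10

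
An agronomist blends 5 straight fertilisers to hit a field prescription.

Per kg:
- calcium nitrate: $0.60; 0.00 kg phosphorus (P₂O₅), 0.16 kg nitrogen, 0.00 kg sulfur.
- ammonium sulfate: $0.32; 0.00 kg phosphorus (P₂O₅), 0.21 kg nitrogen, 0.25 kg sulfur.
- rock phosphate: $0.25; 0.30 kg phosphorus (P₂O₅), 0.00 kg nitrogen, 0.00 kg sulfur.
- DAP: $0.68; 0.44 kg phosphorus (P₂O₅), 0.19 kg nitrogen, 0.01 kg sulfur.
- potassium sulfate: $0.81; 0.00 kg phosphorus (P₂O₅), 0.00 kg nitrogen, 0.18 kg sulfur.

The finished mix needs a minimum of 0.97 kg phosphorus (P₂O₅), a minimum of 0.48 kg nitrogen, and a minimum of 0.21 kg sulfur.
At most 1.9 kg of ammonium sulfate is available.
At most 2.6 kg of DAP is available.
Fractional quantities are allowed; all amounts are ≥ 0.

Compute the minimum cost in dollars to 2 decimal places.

Set it up as a linear program. Let x1 = kg of calcium nitrate, x2 = kg of ammonium sulfate, x3 = kg of rock phosphate, x4 = kg of DAP, x5 = kg of potassium sulfate.
min 0.6x1 + 0.32x2 + 0.25x3 + 0.68x4 + 0.81x5 subject to:
  0.3x3 + 0.44x4 ≥ 0.97   (phosphorus (P₂O₅))
  0.16x1 + 0.21x2 + 0.19x4 ≥ 0.48   (nitrogen)
  0.25x2 + 0.01x4 + 0.18x5 ≥ 0.21   (sulfur)
  x2 ≤ 1.9
  x4 ≤ 2.6
  x1, x2, x3, x4, x5 ≥ 0.
The optimal basis is {ammonium sulfate, rock phosphate, DAP}; calcium nitrate, potassium sulfate drop out. There the phosphorus (P₂O₅), nitrogen, the ammonium sulfate cap constraints are tight.
So ammonium sulfate = 1.9 kg, rock phosphate = 2.608 kg, DAP = 0.4263 kg.
Objective = 0.32·1.9 + 0.25·2.608 + 0.68·0.4263 = 1.5499.

$1.55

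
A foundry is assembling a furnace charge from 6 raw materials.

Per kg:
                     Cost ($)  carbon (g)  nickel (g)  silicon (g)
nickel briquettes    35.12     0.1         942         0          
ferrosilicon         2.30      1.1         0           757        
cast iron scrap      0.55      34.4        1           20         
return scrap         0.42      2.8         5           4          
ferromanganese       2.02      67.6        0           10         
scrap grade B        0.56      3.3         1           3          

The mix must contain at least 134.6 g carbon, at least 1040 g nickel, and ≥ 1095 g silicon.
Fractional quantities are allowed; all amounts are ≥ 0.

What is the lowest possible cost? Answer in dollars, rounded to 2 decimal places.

$43.85

Let x1 = kg of nickel briquettes, x2 = kg of ferrosilicon, x3 = kg of cast iron scrap, x4 = kg of return scrap, x5 = kg of ferromanganese, x6 = kg of scrap grade B.
Minimise 35.12x1 + 2.3x2 + 0.55x3 + 0.42x4 + 2.02x5 + 0.56x6 with:
  0.1x1 + 1.1x2 + 34.4x3 + 2.8x4 + 67.6x5 + 3.3x6 ≥ 134.6   (carbon)
  942x1 + 1x3 + 5x4 + 1x6 ≥ 1040   (nickel)
  757x2 + 20x3 + 4x4 + 10x5 + 3x6 ≥ 1095   (silicon)
  x1, x2, x3, x4, x5, x6 ≥ 0.
The optimal basis is {nickel briquettes, ferrosilicon, cast iron scrap}; return scrap, ferromanganese, scrap grade B drop out. Binding constraints: carbon, nickel, silicon.
Optimal quantities: nickel briquettes = 1.1 kg, ferrosilicon = 1.344 kg, cast iron scrap = 3.867 kg.
Total cost: 35.12·1.1 + 2.3·1.344 + 0.55·3.867 = 43.8501.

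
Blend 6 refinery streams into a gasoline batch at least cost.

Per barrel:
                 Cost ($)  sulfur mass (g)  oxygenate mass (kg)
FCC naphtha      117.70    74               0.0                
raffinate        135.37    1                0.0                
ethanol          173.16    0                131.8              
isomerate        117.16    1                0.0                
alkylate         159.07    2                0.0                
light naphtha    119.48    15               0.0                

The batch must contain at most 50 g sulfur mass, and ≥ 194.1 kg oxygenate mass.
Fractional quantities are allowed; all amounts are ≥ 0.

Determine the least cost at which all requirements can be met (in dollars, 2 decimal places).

$255.01

This is a linear program. Let x1 = barrels of FCC naphtha, x2 = barrels of raffinate, x3 = barrels of ethanol, x4 = barrels of isomerate, x5 = barrels of alkylate, x6 = barrels of light naphtha.
min 117.7x1 + 135.37x2 + 173.16x3 + 117.16x4 + 159.07x5 + 119.48x6 subject to:
  74x1 + 1x2 + 1x4 + 2x5 + 15x6 ≤ 50   (sulfur mass)
  131.8x3 ≥ 194.1   (oxygenate mass)
  x1, x2, x3, x4, x5, x6 ≥ 0.
At the optimum only ethanol is positive (FCC naphtha, raffinate, isomerate, alkylate, light naphtha = 0). Binding constraint: oxygenate mass.
That vertex is x3 = 1.4727.
Hence cost = 173.16·1.4727 = $255.0127.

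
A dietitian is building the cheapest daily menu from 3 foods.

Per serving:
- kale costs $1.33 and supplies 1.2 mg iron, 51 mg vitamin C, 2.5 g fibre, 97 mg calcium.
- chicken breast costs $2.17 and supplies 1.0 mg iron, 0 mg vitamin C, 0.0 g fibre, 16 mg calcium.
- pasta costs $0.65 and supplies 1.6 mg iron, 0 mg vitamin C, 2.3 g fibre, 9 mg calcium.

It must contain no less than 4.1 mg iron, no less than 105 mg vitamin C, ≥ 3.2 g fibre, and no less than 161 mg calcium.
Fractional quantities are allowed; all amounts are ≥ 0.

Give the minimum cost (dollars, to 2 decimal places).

This is a linear program. Let x1 = servings of kale, x2 = servings of chicken breast, x3 = servings of pasta.
Minimise 1.33x1 + 2.17x2 + 0.65x3 s.t.:
  1.2x1 + 1x2 + 1.6x3 ≥ 4.1   (iron)
  51x1 ≥ 105   (vitamin C)
  2.5x1 + 2.3x3 ≥ 3.2   (fibre)
  97x1 + 16x2 + 9x3 ≥ 161   (calcium)
  x1, x2, x3 ≥ 0.
The optimal basis is {kale, pasta}; chicken breast drops out. Binding constraints: iron and vitamin C.
So kale = 2.059 servings, pasta = 1.018 servings.
Objective = 1.33·2.059 + 0.65·1.018 = 3.4002.

$3.40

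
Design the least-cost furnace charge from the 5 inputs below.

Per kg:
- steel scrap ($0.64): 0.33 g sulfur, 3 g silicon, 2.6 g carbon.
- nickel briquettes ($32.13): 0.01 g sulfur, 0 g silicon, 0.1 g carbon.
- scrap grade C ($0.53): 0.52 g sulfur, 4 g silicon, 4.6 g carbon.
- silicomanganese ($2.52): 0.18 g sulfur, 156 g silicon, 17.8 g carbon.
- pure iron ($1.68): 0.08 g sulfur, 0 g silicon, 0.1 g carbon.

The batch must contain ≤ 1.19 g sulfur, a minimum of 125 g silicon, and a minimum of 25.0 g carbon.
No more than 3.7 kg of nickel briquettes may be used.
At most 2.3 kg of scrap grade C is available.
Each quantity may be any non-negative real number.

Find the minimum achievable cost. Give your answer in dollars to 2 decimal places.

$3.30

Let x1 = kg of steel scrap, x2 = kg of nickel briquettes, x3 = kg of scrap grade C, x4 = kg of silicomanganese, x5 = kg of pure iron.
min 0.64x1 + 32.13x2 + 0.53x3 + 2.52x4 + 1.68x5 s.t.:
  0.33x1 + 0.01x2 + 0.52x3 + 0.18x4 + 0.08x5 ≤ 1.19   (sulfur)
  3x1 + 4x3 + 156x4 ≥ 125   (silicon)
  2.6x1 + 0.1x2 + 4.6x3 + 17.8x4 + 0.1x5 ≥ 25   (carbon)
  x2 ≤ 3.7
  x3 ≤ 2.3
  x1, x2, x3, x4, x5 ≥ 0.
At the optimum only scrap grade C, silicomanganese are positive (steel scrap, nickel briquettes, pure iron = 0). Binding constraints: sulfur and carbon.
So scrap grade C = 1.979 kg, silicomanganese = 0.893 kg.
Total cost: 0.53·1.979 + 2.52·0.893 = 3.2992.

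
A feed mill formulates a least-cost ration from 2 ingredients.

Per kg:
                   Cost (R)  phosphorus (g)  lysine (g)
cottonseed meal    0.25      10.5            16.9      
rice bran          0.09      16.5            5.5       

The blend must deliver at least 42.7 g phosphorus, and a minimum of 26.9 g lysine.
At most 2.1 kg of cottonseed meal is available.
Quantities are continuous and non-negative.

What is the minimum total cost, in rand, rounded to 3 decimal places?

R0.415

Set it up as a linear program. Let x1 = kg of cottonseed meal, x2 = kg of rice bran.
Minimise 0.25x1 + 0.09x2 s.t.:
  10.5x1 + 16.5x2 ≥ 42.7   (phosphorus)
  16.9x1 + 5.5x2 ≥ 26.9   (lysine)
  x1 ≤ 2.1
  x1, x2 ≥ 0.
Both inputs are positive at the optimum. Binding constraints: phosphorus and lysine.
So cottonseed meal = 0.9453 kg, rice bran = 1.986 kg.
Objective = 0.25·0.9453 + 0.09·1.986 = 0.41507.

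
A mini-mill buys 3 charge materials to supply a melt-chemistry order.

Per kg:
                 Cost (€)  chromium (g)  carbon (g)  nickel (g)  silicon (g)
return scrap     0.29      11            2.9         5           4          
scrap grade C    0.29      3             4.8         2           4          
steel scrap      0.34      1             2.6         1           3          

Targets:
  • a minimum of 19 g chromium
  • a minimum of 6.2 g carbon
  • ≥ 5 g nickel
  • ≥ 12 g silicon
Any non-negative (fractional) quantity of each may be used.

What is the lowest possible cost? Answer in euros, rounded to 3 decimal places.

€0.870

Treat it as an LP. Let x1 = kg of return scrap, x2 = kg of scrap grade C, x3 = kg of steel scrap.
Minimize 0.29x1 + 0.29x2 + 0.34x3 subject to:
  11x1 + 3x2 + 1x3 ≥ 19   (chromium)
  2.9x1 + 4.8x2 + 2.6x3 ≥ 6.2   (carbon)
  5x1 + 2x2 + 1x3 ≥ 5   (nickel)
  4x1 + 4x2 + 3x3 ≥ 12   (silicon)
  x1, x2, x3 ≥ 0.
The minimum-cost mix takes nothing from steel scrap — only return scrap, scrap grade C. Binding constraints: chromium and silicon.
Optimal quantities: return scrap = 1.25 kg, scrap grade C = 1.75 kg.
Cost = 0.29·1.25 + 0.29·1.75 = 0.87000.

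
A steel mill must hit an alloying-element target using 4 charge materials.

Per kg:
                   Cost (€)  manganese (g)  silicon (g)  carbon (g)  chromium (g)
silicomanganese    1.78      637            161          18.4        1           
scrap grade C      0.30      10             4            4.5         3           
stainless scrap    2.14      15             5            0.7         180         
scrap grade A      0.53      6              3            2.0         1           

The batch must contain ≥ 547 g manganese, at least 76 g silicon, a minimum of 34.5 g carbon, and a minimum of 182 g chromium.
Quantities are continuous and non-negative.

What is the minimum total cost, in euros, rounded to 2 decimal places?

€4.68

Set it up as a linear program. Let x1 = kg of silicomanganese, x2 = kg of scrap grade C, x3 = kg of stainless scrap, x4 = kg of scrap grade A.
Minimize 1.78x1 + 0.3x2 + 2.14x3 + 0.53x4 s.t.:
  637x1 + 10x2 + 15x3 + 6x4 ≥ 547   (manganese)
  161x1 + 4x2 + 5x3 + 3x4 ≥ 76   (silicon)
  18.4x1 + 4.5x2 + 0.7x3 + 2x4 ≥ 34.5   (carbon)
  1x1 + 3x2 + 180x3 + 1x4 ≥ 182   (chromium)
  x1, x2, x3, x4 ≥ 0.
The minimum-cost mix takes nothing from scrap grade A — only silicomanganese, scrap grade C, stainless scrap. The manganese, carbon, chromium requirements are met with equality.
That vertex is x1 = 0.7679, x2 = 4.381, x3 = 0.9338.
Objective = 1.78·0.7679 + 0.3·4.381 + 2.14·0.9338 = 4.6795.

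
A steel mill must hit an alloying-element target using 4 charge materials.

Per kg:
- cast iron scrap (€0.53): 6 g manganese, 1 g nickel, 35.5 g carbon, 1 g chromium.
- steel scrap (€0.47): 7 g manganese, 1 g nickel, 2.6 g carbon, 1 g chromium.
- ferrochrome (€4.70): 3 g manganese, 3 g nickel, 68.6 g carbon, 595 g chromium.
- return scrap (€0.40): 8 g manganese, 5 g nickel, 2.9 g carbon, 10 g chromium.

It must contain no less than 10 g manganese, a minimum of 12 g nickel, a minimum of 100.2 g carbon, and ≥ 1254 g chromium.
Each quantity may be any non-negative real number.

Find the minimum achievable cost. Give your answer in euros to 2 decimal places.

€10.27

Let x1 = kg of cast iron scrap, x2 = kg of steel scrap, x3 = kg of ferrochrome, x4 = kg of return scrap.
Minimize 0.53x1 + 0.47x2 + 4.7x3 + 0.4x4 s.t.:
  6x1 + 7x2 + 3x3 + 8x4 ≥ 10   (manganese)
  1x1 + 1x2 + 3x3 + 5x4 ≥ 12   (nickel)
  35.5x1 + 2.6x2 + 68.6x3 + 2.9x4 ≥ 100.2   (carbon)
  1x1 + 1x2 + 595x3 + 10x4 ≥ 1254   (chromium)
  x1, x2, x3, x4 ≥ 0.
The minimum-cost mix takes nothing from cast iron scrap, steel scrap — only ferrochrome, return scrap. The nickel and chromium requirements are met with equality.
Solving gives x3 = 2.088, x4 = 1.147.
Cost = 4.7·2.088 + 0.4·1.147 = 10.2724.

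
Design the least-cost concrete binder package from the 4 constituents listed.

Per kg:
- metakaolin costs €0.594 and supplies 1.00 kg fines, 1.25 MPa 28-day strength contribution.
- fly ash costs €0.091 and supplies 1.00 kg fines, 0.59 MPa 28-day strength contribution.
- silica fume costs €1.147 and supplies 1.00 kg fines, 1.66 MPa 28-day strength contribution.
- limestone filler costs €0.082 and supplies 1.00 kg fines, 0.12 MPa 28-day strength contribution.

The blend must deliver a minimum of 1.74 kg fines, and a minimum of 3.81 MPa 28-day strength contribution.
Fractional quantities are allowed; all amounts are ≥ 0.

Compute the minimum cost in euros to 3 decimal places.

Let x1 = kg of metakaolin, x2 = kg of fly ash, x3 = kg of silica fume, x4 = kg of limestone filler.
min 0.594x1 + 0.091x2 + 1.147x3 + 0.082x4 s.t.:
  1x1 + 1x2 + 1x3 + 1x4 ≥ 1.74   (fines)
  1.25x1 + 0.59x2 + 1.66x3 + 0.12x4 ≥ 3.81   (28-day strength contribution)
  x1, x2, x3, x4 ≥ 0.
The minimum-cost mix takes nothing from metakaolin, silica fume, limestone filler — only fly ash. Binding constraint: 28-day strength contribution.
Solving gives x2 = 6.458.
Cost = 0.091·6.458 = 0.58768.

€0.588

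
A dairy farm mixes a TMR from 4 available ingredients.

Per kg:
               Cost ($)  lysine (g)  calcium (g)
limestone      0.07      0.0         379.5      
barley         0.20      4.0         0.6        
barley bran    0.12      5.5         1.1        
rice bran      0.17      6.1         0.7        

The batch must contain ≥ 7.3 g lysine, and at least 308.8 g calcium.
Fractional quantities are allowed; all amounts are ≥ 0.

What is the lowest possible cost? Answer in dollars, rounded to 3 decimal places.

This is a linear program. Let x1 = kg of limestone, x2 = kg of barley, x3 = kg of barley bran, x4 = kg of rice bran.
min 0.07x1 + 0.2x2 + 0.12x3 + 0.17x4 s.t.:
  4x2 + 5.5x3 + 6.1x4 ≥ 7.3   (lysine)
  379.5x1 + 0.6x2 + 1.1x3 + 0.7x4 ≥ 308.8   (calcium)
  x1, x2, x3, x4 ≥ 0.
At the optimum only limestone, barley bran are positive (barley, rice bran = 0). The lysine and calcium requirements are met with equality.
Solving gives x1 = 0.8099, x3 = 1.327.
Cost = 0.07·0.8099 + 0.12·1.327 = 0.21593.

$0.216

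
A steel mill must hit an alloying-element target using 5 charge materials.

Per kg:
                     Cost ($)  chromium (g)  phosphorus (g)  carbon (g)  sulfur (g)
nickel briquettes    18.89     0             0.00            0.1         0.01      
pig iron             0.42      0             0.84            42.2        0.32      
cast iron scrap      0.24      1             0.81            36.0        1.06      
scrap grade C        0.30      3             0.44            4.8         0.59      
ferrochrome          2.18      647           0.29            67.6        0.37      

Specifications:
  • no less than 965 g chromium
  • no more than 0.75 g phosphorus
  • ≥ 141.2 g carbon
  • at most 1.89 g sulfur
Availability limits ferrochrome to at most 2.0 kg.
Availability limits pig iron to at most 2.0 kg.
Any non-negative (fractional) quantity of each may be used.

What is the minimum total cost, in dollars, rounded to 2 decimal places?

$4.35

This is a linear program. Let x1 = kg of nickel briquettes, x2 = kg of pig iron, x3 = kg of cast iron scrap, x4 = kg of scrap grade C, x5 = kg of ferrochrome.
min 18.89x1 + 0.42x2 + 0.24x3 + 0.3x4 + 2.18x5 with:
  1x3 + 3x4 + 647x5 ≥ 965   (chromium)
  0.84x2 + 0.81x3 + 0.44x4 + 0.29x5 ≤ 0.75   (phosphorus)
  0.1x1 + 42.2x2 + 36x3 + 4.8x4 + 67.6x5 ≥ 141.2   (carbon)
  0.01x1 + 0.32x2 + 1.06x3 + 0.59x4 + 0.37x5 ≤ 1.89   (sulfur)
  x5 ≤ 2
  x2 ≤ 2
  x1, x2, x3, x4, x5 ≥ 0.
At the optimum only pig iron, ferrochrome are positive (nickel briquettes, cast iron scrap, scrap grade C = 0). The phosphorus and carbon requirements are met with equality.
That vertex is x2 = 0.2189, x5 = 1.952.
Objective = 0.42·0.2189 + 2.18·1.952 = 4.3473.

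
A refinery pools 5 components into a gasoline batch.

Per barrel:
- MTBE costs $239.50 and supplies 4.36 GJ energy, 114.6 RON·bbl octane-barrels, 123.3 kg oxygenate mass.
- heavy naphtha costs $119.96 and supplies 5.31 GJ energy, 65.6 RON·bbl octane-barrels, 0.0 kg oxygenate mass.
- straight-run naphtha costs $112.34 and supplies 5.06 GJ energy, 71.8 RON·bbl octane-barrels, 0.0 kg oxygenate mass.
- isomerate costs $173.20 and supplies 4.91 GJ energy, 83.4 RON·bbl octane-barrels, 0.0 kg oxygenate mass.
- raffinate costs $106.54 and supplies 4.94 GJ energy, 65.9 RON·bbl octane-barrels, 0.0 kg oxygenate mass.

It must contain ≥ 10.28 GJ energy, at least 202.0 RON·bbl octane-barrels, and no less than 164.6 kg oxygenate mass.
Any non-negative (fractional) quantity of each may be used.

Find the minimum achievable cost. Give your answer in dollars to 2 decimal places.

$415.90

Let x1 = barrels of MTBE, x2 = barrels of heavy naphtha, x3 = barrels of straight-run naphtha, x4 = barrels of isomerate, x5 = barrels of raffinate.
min 239.5x1 + 119.96x2 + 112.34x3 + 173.2x4 + 106.54x5 with:
  4.36x1 + 5.31x2 + 5.06x3 + 4.91x4 + 4.94x5 ≥ 10.28   (energy)
  114.6x1 + 65.6x2 + 71.8x3 + 83.4x4 + 65.9x5 ≥ 202   (octane-barrels)
  123.3x1 ≥ 164.6   (oxygenate mass)
  x1, x2, x3, x4, x5 ≥ 0.
The optimal basis is {MTBE, raffinate}; heavy naphtha, straight-run naphtha, isomerate drop out. Binding constraints: energy and oxygenate mass.
Optimal quantities: MTBE = 1.33496 barrels, raffinate = 0.902752 barrels.
Total cost: 239.5·1.33496 + 106.54·0.902752 = 415.9021.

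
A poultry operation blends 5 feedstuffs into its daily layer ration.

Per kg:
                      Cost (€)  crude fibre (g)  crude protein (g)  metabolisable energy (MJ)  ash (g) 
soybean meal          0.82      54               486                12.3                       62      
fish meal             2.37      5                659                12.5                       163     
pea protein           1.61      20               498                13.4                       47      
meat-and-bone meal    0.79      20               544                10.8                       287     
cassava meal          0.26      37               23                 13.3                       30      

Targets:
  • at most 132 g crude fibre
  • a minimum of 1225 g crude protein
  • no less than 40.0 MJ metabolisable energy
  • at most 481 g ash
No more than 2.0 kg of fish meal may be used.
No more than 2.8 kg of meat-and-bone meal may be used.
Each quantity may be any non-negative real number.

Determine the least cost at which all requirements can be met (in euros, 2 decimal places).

Treat it as an LP. Let x1 = kg of soybean meal, x2 = kg of fish meal, x3 = kg of pea protein, x4 = kg of meat-and-bone meal, x5 = kg of cassava meal.
Minimize 0.82x1 + 2.37x2 + 1.61x3 + 0.79x4 + 0.26x5 with:
  54x1 + 5x2 + 20x3 + 20x4 + 37x5 ≤ 132   (crude fibre)
  486x1 + 659x2 + 498x3 + 544x4 + 23x5 ≥ 1225   (crude protein)
  12.3x1 + 12.5x2 + 13.4x3 + 10.8x4 + 13.3x5 ≥ 40   (metabolisable energy)
  62x1 + 163x2 + 47x3 + 287x4 + 30x5 ≤ 481   (ash)
  x2 ≤ 2
  x4 ≤ 2.8
  x1, x2, x3, x4, x5 ≥ 0.
The cheapest feasible vertex uses only soybean meal, meat-and-bone meal, cassava meal; fish meal, pea protein are not used. There the crude protein, metabolisable energy, ash constraints are tight.
Optimal quantities: soybean meal = 0.9445 kg, meat-and-bone meal = 1.365 kg, cassava meal = 1.026 kg.
Total cost: 0.82·0.9445 + 0.79·1.365 + 0.26·1.026 = 2.1196.

€2.12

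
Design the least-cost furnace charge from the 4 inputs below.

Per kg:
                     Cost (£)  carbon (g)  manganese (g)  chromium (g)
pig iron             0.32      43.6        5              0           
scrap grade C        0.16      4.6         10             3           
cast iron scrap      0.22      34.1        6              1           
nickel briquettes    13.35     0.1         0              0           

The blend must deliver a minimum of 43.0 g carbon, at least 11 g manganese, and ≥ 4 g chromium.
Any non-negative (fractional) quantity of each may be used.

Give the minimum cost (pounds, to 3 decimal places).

£0.402

Treat it as an LP. Let x1 = kg of pig iron, x2 = kg of scrap grade C, x3 = kg of cast iron scrap, x4 = kg of nickel briquettes.
Minimise 0.32x1 + 0.16x2 + 0.22x3 + 13.35x4 subject to:
  43.6x1 + 4.6x2 + 34.1x3 + 0.1x4 ≥ 43   (carbon)
  5x1 + 10x2 + 6x3 ≥ 11   (manganese)
  3x2 + 1x3 ≥ 4   (chromium)
  x1, x2, x3, x4 ≥ 0.
The optimal basis is {scrap grade C, cast iron scrap}; pig iron, nickel briquettes drop out. There the carbon and chromium constraints are tight.
Solving gives x2 = 0.956, x3 = 1.132.
Objective = 0.16·0.956 + 0.22·1.132 = 0.40200.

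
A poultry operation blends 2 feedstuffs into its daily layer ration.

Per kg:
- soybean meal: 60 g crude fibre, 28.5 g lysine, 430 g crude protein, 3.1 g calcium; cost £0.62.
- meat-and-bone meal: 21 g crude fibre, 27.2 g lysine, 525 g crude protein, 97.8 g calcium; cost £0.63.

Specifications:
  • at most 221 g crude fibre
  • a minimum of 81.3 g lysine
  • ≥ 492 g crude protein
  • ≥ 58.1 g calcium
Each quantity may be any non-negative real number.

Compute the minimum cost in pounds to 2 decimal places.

£1.79

This is a linear program. Let x1 = kg of soybean meal, x2 = kg of meat-and-bone meal.
min 0.62x1 + 0.63x2 s.t.:
  60x1 + 21x2 ≤ 221   (crude fibre)
  28.5x1 + 27.2x2 ≥ 81.3   (lysine)
  430x1 + 525x2 ≥ 492   (crude protein)
  3.1x1 + 97.8x2 ≥ 58.1   (calcium)
  x1, x2 ≥ 0.
Both inputs are positive at the optimum. Binding constraints: lysine and calcium.
So soybean meal = 2.357 kg, meat-and-bone meal = 0.5194 kg.
Objective = 0.62·2.357 + 0.63·0.5194 = 1.7886.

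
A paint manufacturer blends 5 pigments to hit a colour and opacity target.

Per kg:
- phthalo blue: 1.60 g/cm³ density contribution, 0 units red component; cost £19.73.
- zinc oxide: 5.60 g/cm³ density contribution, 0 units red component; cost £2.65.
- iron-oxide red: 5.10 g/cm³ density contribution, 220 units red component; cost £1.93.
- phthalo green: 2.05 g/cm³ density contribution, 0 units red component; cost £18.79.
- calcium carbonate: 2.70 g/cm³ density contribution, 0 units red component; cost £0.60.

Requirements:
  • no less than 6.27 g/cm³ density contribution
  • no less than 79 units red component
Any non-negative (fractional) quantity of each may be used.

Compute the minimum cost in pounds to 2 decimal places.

Treat it as an LP. Let x1 = kg of phthalo blue, x2 = kg of zinc oxide, x3 = kg of iron-oxide red, x4 = kg of phthalo green, x5 = kg of calcium carbonate.
min 19.73x1 + 2.65x2 + 1.93x3 + 18.79x4 + 0.6x5 s.t.:
  1.6x1 + 5.6x2 + 5.1x3 + 2.05x4 + 2.7x5 ≥ 6.27   (density contribution)
  220x3 ≥ 79   (red component)
  x1, x2, x3, x4, x5 ≥ 0.
The minimum-cost mix takes nothing from phthalo blue, zinc oxide, phthalo green — only iron-oxide red, calcium carbonate. Binding constraints: density contribution and red component.
Solving gives x3 = 0.3591, x5 = 1.644.
Objective = 1.93·0.3591 + 0.6·1.644 = 1.6795.

£1.68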